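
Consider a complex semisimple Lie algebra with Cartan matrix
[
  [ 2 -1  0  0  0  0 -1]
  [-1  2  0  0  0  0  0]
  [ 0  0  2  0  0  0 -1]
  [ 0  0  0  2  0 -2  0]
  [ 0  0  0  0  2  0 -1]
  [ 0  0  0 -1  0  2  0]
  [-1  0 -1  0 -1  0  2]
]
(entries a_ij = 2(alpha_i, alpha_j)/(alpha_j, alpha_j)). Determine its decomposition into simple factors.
type B_2 ⊕ type D_5

The diagram associated to this matrix has two connected components: the simple roots {alpha_4, alpha_6} form a chain of 2 nodes with a double edge at one end; the terminal node there is the unique short simple root (B_2), and {alpha_1, alpha_2, alpha_3, alpha_5, alpha_7} form a chain of 3 nodes with a fork of two nodes at one end (D_5). A semisimple Lie algebra decomposes uniquely as the direct sum of simple ideals, one per connected component of its Dynkin diagram, so g ≅ B_2 ⊕ D_5 (dimension 10 + 45 = 55).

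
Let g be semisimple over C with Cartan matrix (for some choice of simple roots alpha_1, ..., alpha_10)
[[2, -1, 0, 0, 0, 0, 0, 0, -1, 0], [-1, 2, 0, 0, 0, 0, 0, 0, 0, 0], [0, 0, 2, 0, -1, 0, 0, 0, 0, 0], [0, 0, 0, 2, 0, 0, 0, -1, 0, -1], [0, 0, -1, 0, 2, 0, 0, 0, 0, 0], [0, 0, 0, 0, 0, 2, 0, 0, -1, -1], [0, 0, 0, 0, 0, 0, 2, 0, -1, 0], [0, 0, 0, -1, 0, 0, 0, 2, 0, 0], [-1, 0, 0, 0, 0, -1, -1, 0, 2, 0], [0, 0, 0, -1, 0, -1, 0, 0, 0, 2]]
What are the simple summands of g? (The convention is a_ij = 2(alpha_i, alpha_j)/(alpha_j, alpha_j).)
A_2 + E_8

The diagram associated to this matrix has two connected components: the simple roots {alpha_3, alpha_5} form a chain of 2 nodes with single edges (A_2), and {alpha_1, alpha_2, alpha_4, alpha_6, alpha_7, alpha_8, alpha_9, alpha_10} form a chain of 7 nodes with one extra node attached to the third node from one end (E_8). A semisimple Lie algebra decomposes uniquely as the direct sum of simple ideals, one per connected component of its Dynkin diagram, so g ≅ A_2 ⊕ E_8 (dimension 8 + 248 = 256).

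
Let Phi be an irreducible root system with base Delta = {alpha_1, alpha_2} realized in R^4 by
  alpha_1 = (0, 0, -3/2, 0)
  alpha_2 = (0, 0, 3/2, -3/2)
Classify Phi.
Compute the Cartan integers a_ij = 2(alpha_i, alpha_j)/(alpha_j, alpha_j); the resulting 2x2 Cartan matrix is
[[2, -1], [-2, 2]].
The roots have two lengths (squared-length ratio 2:1); the short ones are alpha_{1}. The associated Dynkin diagram is a chain of 2 nodes with a double edge at one end; the terminal node there is the unique short simple root (B_2), so the type is B_2 (the algebra so(5)).

type B_2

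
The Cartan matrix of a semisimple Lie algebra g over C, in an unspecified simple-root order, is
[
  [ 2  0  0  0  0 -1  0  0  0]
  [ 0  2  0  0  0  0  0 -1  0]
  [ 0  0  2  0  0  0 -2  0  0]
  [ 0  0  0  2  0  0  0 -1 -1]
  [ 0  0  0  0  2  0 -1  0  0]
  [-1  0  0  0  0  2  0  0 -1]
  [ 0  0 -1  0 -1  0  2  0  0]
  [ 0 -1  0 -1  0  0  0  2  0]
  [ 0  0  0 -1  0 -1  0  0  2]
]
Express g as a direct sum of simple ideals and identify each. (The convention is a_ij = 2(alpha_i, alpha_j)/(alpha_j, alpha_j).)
A_6 (sl(7)) ⊕ C_3 (sp(6))

The diagram associated to this matrix has two connected components: the simple roots {alpha_1, alpha_2, alpha_4, alpha_6, alpha_8, alpha_9} form a chain of 6 nodes with single edges (A_6), and {alpha_3, alpha_5, alpha_7} form a chain of 3 nodes with a double edge at one end; the terminal node there is the unique long simple root (C_3). A semisimple Lie algebra decomposes uniquely as the direct sum of simple ideals, one per connected component of its Dynkin diagram, so g ≅ A_6 ⊕ C_3 (dimension 48 + 21 = 69).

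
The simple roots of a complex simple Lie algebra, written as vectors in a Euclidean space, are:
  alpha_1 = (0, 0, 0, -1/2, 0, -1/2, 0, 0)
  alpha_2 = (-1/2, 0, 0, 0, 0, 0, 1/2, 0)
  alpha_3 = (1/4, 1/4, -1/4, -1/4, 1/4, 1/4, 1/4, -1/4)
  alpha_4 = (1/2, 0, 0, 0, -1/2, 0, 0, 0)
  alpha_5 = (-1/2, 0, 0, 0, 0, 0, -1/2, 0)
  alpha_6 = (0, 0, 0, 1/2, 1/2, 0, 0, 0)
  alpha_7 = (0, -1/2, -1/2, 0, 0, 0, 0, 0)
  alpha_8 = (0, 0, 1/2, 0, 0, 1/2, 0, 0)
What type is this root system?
Compute the Cartan integers a_ij = 2(alpha_i, alpha_j)/(alpha_j, alpha_j); the resulting 8x8 Cartan matrix is
[[2, 0, 0, 0, 0, -1, 0, -1], [0, 2, 0, -1, 0, 0, 0, 0], [0, 0, 2, 0, -1, 0, 0, 0], [0, -1, 0, 2, -1, -1, 0, 0], [0, 0, -1, -1, 2, 0, 0, 0], [-1, 0, 0, -1, 0, 2, 0, 0], [0, 0, 0, 0, 0, 0, 2, -1], [-1, 0, 0, 0, 0, 0, -1, 2]].
All simple roots have the same length, so the diagram is simply laced. The associated Dynkin diagram is a chain of 7 nodes with one extra node attached to the third node from one end (E_8), so the type is E_8.

E_8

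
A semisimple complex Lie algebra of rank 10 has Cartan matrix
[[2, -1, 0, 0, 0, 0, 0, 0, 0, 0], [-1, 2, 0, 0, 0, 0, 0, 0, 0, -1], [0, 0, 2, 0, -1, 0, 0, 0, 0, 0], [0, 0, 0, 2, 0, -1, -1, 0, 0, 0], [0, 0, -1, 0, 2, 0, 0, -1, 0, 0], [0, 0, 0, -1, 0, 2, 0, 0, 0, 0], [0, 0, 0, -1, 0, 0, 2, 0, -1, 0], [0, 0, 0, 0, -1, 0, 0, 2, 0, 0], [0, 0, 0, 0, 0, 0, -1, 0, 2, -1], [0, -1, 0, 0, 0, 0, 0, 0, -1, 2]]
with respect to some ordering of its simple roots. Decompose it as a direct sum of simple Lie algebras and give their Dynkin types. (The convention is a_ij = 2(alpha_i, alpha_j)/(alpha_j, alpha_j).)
The diagram associated to this matrix has two connected components: the simple roots {alpha_3, alpha_5, alpha_8} form a chain of 3 nodes with single edges (A_3), and {alpha_1, alpha_2, alpha_4, alpha_6, alpha_7, alpha_9, alpha_10} form a chain of 7 nodes with single edges (A_7). A semisimple Lie algebra decomposes uniquely as the direct sum of simple ideals, one per connected component of its Dynkin diagram, so g ≅ A_3 ⊕ A_7 (dimension 15 + 63 = 78).

type A_3 + type A_7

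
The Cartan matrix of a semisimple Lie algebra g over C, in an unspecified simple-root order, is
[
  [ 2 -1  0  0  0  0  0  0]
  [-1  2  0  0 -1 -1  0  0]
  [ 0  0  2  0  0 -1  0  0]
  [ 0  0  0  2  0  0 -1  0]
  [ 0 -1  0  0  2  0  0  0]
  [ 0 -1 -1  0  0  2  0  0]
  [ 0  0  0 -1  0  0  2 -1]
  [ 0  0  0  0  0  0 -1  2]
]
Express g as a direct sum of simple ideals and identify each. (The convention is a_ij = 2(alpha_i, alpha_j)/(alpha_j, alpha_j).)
The diagram associated to this matrix has two connected components: the simple roots {alpha_4, alpha_7, alpha_8} form a chain of 3 nodes with single edges (A_3), and {alpha_1, alpha_2, alpha_3, alpha_5, alpha_6} form a chain of 3 nodes with a fork of two nodes at one end (D_5). A semisimple Lie algebra decomposes uniquely as the direct sum of simple ideals, one per connected component of its Dynkin diagram, so g ≅ A_3 ⊕ D_5 (dimension 15 + 45 = 60).

type A_3 + type D_5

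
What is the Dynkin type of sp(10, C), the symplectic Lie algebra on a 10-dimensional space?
This is sp(10), which has dimension 10(10+1)/2 = 55 and rank 10/2 = 5. In the classification of classical Lie algebras, the symplectic algebra sp(2n) has type C_n; here n = 5, so the Dynkin diagram is a chain of 5 nodes with a double edge at one end; the terminal node there is the unique long simple root (C_5). Hence the type is C_5.

type C_5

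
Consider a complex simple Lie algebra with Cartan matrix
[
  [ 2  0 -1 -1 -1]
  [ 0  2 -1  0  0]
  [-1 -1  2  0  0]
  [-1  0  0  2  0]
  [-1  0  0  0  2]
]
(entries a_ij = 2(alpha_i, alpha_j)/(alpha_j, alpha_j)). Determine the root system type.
The matrix has rank 5 with 2's on the diagonal. Reading the off-diagonal entries as Dynkin edges (a single edge where a_ij = a_ji = -1; a double or triple edge where a_ij * a_ji = 2 or 3), the diagram is a chain of 3 nodes with a fork of two nodes at one end (D_5). One simple-root ordering that puts it in standard form is (alpha_2, alpha_3, alpha_1, alpha_4, alpha_5). So the algebra is type D_5, i.e. so(10).

D5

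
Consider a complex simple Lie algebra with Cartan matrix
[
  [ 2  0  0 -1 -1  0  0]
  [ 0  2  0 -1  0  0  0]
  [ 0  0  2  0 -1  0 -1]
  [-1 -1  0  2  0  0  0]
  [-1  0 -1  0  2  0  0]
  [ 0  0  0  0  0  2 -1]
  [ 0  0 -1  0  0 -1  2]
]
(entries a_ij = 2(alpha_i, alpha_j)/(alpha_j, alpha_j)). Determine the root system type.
A_7

The matrix has rank 7 with 2's on the diagonal. Reading the off-diagonal entries as Dynkin edges (a single edge where a_ij = a_ji = -1; a double or triple edge where a_ij * a_ji = 2 or 3), the diagram is a chain of 7 nodes with single edges (A_7). One simple-root ordering that puts it in standard form is (alpha_2, alpha_4, alpha_1, alpha_5, alpha_3, alpha_7, alpha_6). So the algebra is type A_7, i.e. sl(8).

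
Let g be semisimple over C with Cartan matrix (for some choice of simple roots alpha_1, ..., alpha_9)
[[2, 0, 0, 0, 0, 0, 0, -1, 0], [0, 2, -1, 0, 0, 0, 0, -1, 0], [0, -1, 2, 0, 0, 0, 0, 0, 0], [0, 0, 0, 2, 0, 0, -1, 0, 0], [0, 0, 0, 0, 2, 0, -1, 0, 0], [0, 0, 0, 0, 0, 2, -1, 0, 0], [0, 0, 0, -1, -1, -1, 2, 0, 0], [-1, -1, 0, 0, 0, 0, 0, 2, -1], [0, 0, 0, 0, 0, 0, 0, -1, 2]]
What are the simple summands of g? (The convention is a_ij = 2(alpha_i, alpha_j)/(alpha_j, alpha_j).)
type D_4 + type D_5

The diagram associated to this matrix has two connected components: the simple roots {alpha_4, alpha_5, alpha_6, alpha_7} form a chain of 2 nodes with a fork of two nodes at one end (D_4), and {alpha_1, alpha_2, alpha_3, alpha_8, alpha_9} form a chain of 3 nodes with a fork of two nodes at one end (D_5). A semisimple Lie algebra decomposes uniquely as the direct sum of simple ideals, one per connected component of its Dynkin diagram, so g ≅ D_4 ⊕ D_5 (dimension 28 + 45 = 73).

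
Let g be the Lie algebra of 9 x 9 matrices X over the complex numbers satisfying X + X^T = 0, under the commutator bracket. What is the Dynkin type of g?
This is so(9) with 9 odd, which has dimension 9(9-1)/2 = 36 and rank (9-1)/2 = 4. In the classification of classical Lie algebras, the orthogonal algebra so(2n+1) in an odd number of variables has type B_n; here n = 4, so the Dynkin diagram is a chain of 4 nodes with a double edge at one end; the terminal node there is the unique short simple root (B_4). Hence the type is B_4.

type B_4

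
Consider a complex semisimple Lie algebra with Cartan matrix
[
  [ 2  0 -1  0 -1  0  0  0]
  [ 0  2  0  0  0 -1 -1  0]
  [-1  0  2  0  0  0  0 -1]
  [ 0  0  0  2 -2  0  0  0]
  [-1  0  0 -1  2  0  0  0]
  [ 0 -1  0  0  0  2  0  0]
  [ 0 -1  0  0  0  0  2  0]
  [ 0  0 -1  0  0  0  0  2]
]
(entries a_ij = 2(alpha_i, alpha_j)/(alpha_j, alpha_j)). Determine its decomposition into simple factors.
The diagram associated to this matrix has two connected components: the simple roots {alpha_2, alpha_6, alpha_7} form a chain of 3 nodes with single edges (A_3), and {alpha_1, alpha_3, alpha_4, alpha_5, alpha_8} form a chain of 5 nodes with a double edge at one end; the terminal node there is the unique long simple root (C_5). A semisimple Lie algebra decomposes uniquely as the direct sum of simple ideals, one per connected component of its Dynkin diagram, so g ≅ A_3 ⊕ C_5 (dimension 15 + 55 = 70).

A_3 (sl(4)) + C_5 (sp(10))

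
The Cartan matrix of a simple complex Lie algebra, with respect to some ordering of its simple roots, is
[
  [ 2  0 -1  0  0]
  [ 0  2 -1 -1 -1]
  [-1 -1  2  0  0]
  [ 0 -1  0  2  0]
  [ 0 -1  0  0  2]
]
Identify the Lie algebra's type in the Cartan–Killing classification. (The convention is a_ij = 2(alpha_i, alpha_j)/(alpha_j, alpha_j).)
D_5

The matrix has rank 5 with 2's on the diagonal. Reading the off-diagonal entries as Dynkin edges (a single edge where a_ij = a_ji = -1; a double or triple edge where a_ij * a_ji = 2 or 3), the diagram is a chain of 3 nodes with a fork of two nodes at one end (D_5). One simple-root ordering that puts it in standard form is (alpha_1, alpha_3, alpha_2, alpha_5, alpha_4). So the algebra is type D_5, i.e. so(10).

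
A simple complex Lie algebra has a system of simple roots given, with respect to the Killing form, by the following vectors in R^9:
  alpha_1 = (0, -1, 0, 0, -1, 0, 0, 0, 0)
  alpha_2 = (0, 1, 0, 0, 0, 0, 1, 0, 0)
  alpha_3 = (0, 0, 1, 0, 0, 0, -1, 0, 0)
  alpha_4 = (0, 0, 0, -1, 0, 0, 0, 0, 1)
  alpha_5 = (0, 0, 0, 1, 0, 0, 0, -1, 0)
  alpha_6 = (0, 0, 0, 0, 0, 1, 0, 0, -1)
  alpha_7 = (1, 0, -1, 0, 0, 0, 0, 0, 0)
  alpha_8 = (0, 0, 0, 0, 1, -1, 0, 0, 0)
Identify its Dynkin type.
Compute the Cartan integers a_ij = 2(alpha_i, alpha_j)/(alpha_j, alpha_j); the resulting 8x8 Cartan matrix is
[[2, -1, 0, 0, 0, 0, 0, -1], [-1, 2, -1, 0, 0, 0, 0, 0], [0, -1, 2, 0, 0, 0, -1, 0], [0, 0, 0, 2, -1, -1, 0, 0], [0, 0, 0, -1, 2, 0, 0, 0], [0, 0, 0, -1, 0, 2, 0, -1], [0, 0, -1, 0, 0, 0, 2, 0], [-1, 0, 0, 0, 0, -1, 0, 2]].
All simple roots have the same length, so the diagram is simply laced. The associated Dynkin diagram is a chain of 8 nodes with single edges (A_8), so the type is A_8 (the algebra sl(9)).

type A_8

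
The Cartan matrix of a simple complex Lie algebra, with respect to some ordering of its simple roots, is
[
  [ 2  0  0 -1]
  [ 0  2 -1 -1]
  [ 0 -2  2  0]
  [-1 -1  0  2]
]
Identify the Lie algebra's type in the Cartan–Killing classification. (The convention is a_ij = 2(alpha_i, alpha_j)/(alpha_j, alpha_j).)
type C_4

The matrix has rank 4 with 2's on the diagonal. Reading the off-diagonal entries as Dynkin edges (a single edge where a_ij = a_ji = -1; a double or triple edge where a_ij * a_ji = 2 or 3), the diagram is a chain of 4 nodes with a double edge at one end; the terminal node there is the unique long simple root (C_4). One simple-root ordering that puts it in standard form is (alpha_1, alpha_4, alpha_2, alpha_3). So the algebra is type C_4, i.e. sp(8).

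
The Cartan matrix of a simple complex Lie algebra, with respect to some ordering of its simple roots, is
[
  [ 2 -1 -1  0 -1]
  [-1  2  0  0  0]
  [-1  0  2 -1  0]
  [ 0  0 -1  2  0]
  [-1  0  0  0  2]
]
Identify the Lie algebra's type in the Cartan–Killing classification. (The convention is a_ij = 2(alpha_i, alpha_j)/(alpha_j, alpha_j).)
D_5 (so(10))

The matrix has rank 5 with 2's on the diagonal. Reading the off-diagonal entries as Dynkin edges (a single edge where a_ij = a_ji = -1; a double or triple edge where a_ij * a_ji = 2 or 3), the diagram is a chain of 3 nodes with a fork of two nodes at one end (D_5). One simple-root ordering that puts it in standard form is (alpha_4, alpha_3, alpha_1, alpha_2, alpha_5). So the algebra is type D_5, i.e. so(10).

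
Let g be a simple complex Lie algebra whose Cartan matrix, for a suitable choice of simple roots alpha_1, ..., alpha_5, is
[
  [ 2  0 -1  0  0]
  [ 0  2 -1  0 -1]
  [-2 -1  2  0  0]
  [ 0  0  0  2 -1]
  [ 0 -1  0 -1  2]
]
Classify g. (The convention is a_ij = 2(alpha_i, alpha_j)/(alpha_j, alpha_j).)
The matrix has rank 5 with 2's on the diagonal. Reading the off-diagonal entries as Dynkin edges (a single edge where a_ij = a_ji = -1; a double or triple edge where a_ij * a_ji = 2 or 3), the diagram is a chain of 5 nodes with a double edge at one end; the terminal node there is the unique short simple root (B_5). One simple-root ordering that puts it in standard form is (alpha_4, alpha_5, alpha_2, alpha_3, alpha_1). So the algebra is type B_5, i.e. so(11).

B5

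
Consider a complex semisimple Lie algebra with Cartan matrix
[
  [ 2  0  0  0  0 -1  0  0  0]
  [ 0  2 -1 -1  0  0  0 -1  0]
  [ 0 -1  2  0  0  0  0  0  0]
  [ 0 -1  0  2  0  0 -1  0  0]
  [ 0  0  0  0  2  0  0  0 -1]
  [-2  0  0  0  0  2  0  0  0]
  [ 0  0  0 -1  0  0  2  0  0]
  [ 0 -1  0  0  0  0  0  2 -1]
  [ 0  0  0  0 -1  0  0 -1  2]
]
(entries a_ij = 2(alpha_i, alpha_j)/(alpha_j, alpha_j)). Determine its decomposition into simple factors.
B2 + E7

The diagram associated to this matrix has two connected components: the simple roots {alpha_1, alpha_6} form a chain of 2 nodes with a double edge at one end; the terminal node there is the unique short simple root (B_2), and {alpha_2, alpha_3, alpha_4, alpha_5, alpha_7, alpha_8, alpha_9} form a chain of 6 nodes with one extra node attached to the third node from one end (E_7). A semisimple Lie algebra decomposes uniquely as the direct sum of simple ideals, one per connected component of its Dynkin diagram, so g ≅ B_2 ⊕ E_7 (dimension 10 + 133 = 143).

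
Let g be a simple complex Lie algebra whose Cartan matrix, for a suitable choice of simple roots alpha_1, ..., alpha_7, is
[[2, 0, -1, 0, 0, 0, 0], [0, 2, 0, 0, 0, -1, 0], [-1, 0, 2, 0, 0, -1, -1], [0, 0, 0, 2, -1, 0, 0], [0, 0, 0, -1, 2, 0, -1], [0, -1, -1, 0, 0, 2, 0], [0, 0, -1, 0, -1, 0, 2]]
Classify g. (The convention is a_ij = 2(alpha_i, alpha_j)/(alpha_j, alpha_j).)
E_7

The matrix has rank 7 with 2's on the diagonal. Reading the off-diagonal entries as Dynkin edges (a single edge where a_ij = a_ji = -1; a double or triple edge where a_ij * a_ji = 2 or 3), the diagram is a chain of 6 nodes with one extra node attached to the third node from one end (E_7). One simple-root ordering that puts it in standard form is (alpha_2, alpha_1, alpha_6, alpha_3, alpha_7, alpha_5, alpha_4). So the algebra is type E_7.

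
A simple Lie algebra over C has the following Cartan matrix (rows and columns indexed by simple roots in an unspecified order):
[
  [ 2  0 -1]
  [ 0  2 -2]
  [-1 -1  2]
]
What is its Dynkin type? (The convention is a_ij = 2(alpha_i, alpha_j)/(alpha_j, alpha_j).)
C_3

The matrix has rank 3 with 2's on the diagonal. Reading the off-diagonal entries as Dynkin edges (a single edge where a_ij = a_ji = -1; a double or triple edge where a_ij * a_ji = 2 or 3), the diagram is a chain of 3 nodes with a double edge at one end; the terminal node there is the unique long simple root (C_3). One simple-root ordering that puts it in standard form is (alpha_1, alpha_3, alpha_2). So the algebra is type C_3, i.e. sp(6).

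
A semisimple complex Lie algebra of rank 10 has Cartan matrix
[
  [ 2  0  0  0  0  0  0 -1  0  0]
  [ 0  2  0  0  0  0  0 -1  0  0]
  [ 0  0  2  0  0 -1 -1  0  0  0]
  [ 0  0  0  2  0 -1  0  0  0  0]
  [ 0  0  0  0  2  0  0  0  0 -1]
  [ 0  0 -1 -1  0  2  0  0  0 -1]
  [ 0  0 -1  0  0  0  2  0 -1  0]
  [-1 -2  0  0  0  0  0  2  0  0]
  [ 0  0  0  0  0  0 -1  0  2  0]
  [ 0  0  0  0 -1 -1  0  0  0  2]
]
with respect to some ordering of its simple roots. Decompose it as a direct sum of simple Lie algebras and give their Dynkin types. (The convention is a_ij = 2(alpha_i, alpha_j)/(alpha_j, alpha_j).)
B_3 (so(7)) ⊕ E_7

The diagram associated to this matrix has two connected components: the simple roots {alpha_1, alpha_2, alpha_8} form a chain of 3 nodes with a double edge at one end; the terminal node there is the unique short simple root (B_3), and {alpha_3, alpha_4, alpha_5, alpha_6, alpha_7, alpha_9, alpha_10} form a chain of 6 nodes with one extra node attached to the third node from one end (E_7). A semisimple Lie algebra decomposes uniquely as the direct sum of simple ideals, one per connected component of its Dynkin diagram, so g ≅ B_3 ⊕ E_7 (dimension 21 + 133 = 154).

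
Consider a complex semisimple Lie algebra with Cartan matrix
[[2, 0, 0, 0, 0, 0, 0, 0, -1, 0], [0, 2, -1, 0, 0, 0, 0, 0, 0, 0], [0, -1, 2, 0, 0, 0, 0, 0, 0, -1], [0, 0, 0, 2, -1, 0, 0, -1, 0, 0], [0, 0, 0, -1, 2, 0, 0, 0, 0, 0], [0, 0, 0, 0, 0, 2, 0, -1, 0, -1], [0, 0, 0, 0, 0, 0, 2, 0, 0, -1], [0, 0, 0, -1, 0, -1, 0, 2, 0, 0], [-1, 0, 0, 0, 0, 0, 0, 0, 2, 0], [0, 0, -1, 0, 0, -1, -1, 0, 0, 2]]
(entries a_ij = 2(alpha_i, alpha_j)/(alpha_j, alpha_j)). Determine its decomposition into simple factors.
type A_2 ⊕ type E_8

The diagram associated to this matrix has two connected components: the simple roots {alpha_1, alpha_9} form a chain of 2 nodes with single edges (A_2), and {alpha_2, alpha_3, alpha_4, alpha_5, alpha_6, alpha_7, alpha_8, alpha_10} form a chain of 7 nodes with one extra node attached to the third node from one end (E_8). A semisimple Lie algebra decomposes uniquely as the direct sum of simple ideals, one per connected component of its Dynkin diagram, so g ≅ A_2 ⊕ E_8 (dimension 8 + 248 = 256).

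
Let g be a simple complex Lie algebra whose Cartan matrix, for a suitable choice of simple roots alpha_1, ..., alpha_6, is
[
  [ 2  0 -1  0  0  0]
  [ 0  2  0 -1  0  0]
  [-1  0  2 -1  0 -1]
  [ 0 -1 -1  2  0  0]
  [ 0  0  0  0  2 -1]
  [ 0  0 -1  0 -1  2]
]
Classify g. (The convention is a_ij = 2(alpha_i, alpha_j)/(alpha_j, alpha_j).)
E_6

The matrix has rank 6 with 2's on the diagonal. Reading the off-diagonal entries as Dynkin edges (a single edge where a_ij = a_ji = -1; a double or triple edge where a_ij * a_ji = 2 or 3), the diagram is a chain of 5 nodes with one extra node attached to the third node from one end (E_6). One simple-root ordering that puts it in standard form is (alpha_2, alpha_1, alpha_4, alpha_3, alpha_6, alpha_5). So the algebra is type E_6.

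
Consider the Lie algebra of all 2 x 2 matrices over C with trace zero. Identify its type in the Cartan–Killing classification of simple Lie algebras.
A_1

This is sl(2), which has dimension 2^2 - 1 = 3 and rank 2 - 1 = 1 (a Cartan subalgebra is the diagonal traceless matrices). In the classification of classical Lie algebras, the special linear algebra sl(n+1) has type A_n; here n = 1, so the Dynkin diagram is a chain of 1 nodes with single edges (A_1). Hence the type is A_1.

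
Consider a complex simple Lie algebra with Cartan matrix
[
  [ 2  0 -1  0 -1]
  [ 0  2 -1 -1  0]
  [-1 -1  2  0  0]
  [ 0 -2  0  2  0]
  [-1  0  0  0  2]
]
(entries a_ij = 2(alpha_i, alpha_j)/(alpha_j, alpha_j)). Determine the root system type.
The matrix has rank 5 with 2's on the diagonal. Reading the off-diagonal entries as Dynkin edges (a single edge where a_ij = a_ji = -1; a double or triple edge where a_ij * a_ji = 2 or 3), the diagram is a chain of 5 nodes with a double edge at one end; the terminal node there is the unique long simple root (C_5). One simple-root ordering that puts it in standard form is (alpha_5, alpha_1, alpha_3, alpha_2, alpha_4). So the algebra is type C_5, i.e. sp(10).

C_5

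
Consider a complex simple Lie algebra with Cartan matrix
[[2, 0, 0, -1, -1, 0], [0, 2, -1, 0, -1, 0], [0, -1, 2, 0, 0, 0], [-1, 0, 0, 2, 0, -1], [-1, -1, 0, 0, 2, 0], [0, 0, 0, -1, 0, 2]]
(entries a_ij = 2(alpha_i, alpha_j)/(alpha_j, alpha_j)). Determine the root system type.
The matrix has rank 6 with 2's on the diagonal. Reading the off-diagonal entries as Dynkin edges (a single edge where a_ij = a_ji = -1; a double or triple edge where a_ij * a_ji = 2 or 3), the diagram is a chain of 6 nodes with single edges (A_6). One simple-root ordering that puts it in standard form is (alpha_3, alpha_2, alpha_5, alpha_1, alpha_4, alpha_6). So the algebra is type A_6, i.e. sl(7).

A6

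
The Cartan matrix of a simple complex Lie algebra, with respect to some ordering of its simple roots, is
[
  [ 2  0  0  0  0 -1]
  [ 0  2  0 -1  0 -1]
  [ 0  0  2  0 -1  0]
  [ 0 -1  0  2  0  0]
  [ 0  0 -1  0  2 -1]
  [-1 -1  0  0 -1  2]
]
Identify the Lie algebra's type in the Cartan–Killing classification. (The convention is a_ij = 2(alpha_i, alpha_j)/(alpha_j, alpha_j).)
The matrix has rank 6 with 2's on the diagonal. Reading the off-diagonal entries as Dynkin edges (a single edge where a_ij = a_ji = -1; a double or triple edge where a_ij * a_ji = 2 or 3), the diagram is a chain of 5 nodes with one extra node attached to the third node from one end (E_6). One simple-root ordering that puts it in standard form is (alpha_4, alpha_1, alpha_2, alpha_6, alpha_5, alpha_3). So the algebra is type E_6.

E6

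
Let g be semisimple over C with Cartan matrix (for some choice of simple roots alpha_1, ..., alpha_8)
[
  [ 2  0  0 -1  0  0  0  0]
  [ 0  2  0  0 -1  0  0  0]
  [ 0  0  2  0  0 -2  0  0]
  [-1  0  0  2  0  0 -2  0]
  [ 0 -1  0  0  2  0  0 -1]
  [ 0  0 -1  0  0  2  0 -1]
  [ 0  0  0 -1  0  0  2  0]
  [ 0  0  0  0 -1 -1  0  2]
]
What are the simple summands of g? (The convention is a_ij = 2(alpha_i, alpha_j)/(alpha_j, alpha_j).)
The diagram associated to this matrix has two connected components: the simple roots {alpha_1, alpha_4, alpha_7} form a chain of 3 nodes with a double edge at one end; the terminal node there is the unique short simple root (B_3), and {alpha_2, alpha_3, alpha_5, alpha_6, alpha_8} form a chain of 5 nodes with a double edge at one end; the terminal node there is the unique long simple root (C_5). A semisimple Lie algebra decomposes uniquely as the direct sum of simple ideals, one per connected component of its Dynkin diagram, so g ≅ B_3 ⊕ C_5 (dimension 21 + 55 = 76).

B3 ⊕ C5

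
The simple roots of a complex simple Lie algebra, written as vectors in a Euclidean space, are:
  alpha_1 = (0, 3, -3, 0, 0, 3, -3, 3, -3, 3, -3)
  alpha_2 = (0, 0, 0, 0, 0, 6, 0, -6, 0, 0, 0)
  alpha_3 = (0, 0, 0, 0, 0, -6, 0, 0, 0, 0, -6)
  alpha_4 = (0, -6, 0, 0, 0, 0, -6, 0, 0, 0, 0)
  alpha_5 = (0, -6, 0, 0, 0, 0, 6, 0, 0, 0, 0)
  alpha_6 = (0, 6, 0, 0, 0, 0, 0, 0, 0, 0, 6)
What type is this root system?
E_6

Compute the Cartan integers a_ij = 2(alpha_i, alpha_j)/(alpha_j, alpha_j); the resulting 6x6 Cartan matrix is
[[2, 0, 0, 0, -1, 0], [0, 2, -1, 0, 0, 0], [0, -1, 2, 0, 0, -1], [0, 0, 0, 2, 0, -1], [-1, 0, 0, 0, 2, -1], [0, 0, -1, -1, -1, 2]].
All simple roots have the same length, so the diagram is simply laced. The associated Dynkin diagram is a chain of 5 nodes with one extra node attached to the third node from one end (E_6), so the type is E_6.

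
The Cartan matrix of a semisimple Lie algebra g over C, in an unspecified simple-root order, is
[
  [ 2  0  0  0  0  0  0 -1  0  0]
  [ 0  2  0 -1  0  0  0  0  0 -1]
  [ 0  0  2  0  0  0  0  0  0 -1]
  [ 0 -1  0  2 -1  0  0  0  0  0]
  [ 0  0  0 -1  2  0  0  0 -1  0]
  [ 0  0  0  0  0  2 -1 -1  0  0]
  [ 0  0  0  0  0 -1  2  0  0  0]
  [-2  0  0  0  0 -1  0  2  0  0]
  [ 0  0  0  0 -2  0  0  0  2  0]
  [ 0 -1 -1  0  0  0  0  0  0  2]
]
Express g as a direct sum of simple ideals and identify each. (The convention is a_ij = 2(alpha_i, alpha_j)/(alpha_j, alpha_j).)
The diagram associated to this matrix has two connected components: the simple roots {alpha_1, alpha_6, alpha_7, alpha_8} form a chain of 4 nodes with a double edge at one end; the terminal node there is the unique short simple root (B_4), and {alpha_2, alpha_3, alpha_4, alpha_5, alpha_9, alpha_10} form a chain of 6 nodes with a double edge at one end; the terminal node there is the unique long simple root (C_6). A semisimple Lie algebra decomposes uniquely as the direct sum of simple ideals, one per connected component of its Dynkin diagram, so g ≅ B_4 ⊕ C_6 (dimension 36 + 78 = 114).

B4 ⊕ C6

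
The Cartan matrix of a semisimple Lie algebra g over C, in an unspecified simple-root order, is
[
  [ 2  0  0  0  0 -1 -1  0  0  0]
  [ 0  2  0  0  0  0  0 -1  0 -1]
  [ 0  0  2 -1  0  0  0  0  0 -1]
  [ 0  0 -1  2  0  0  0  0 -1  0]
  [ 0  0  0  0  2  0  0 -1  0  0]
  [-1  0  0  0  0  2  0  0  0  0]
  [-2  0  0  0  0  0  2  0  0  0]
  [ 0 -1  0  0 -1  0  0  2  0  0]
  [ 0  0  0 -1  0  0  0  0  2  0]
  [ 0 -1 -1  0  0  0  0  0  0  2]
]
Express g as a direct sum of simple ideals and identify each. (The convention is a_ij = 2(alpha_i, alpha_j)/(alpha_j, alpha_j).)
A_7 ⊕ C_3

The diagram associated to this matrix has two connected components: the simple roots {alpha_2, alpha_3, alpha_4, alpha_5, alpha_8, alpha_9, alpha_10} form a chain of 7 nodes with single edges (A_7), and {alpha_1, alpha_6, alpha_7} form a chain of 3 nodes with a double edge at one end; the terminal node there is the unique long simple root (C_3). A semisimple Lie algebra decomposes uniquely as the direct sum of simple ideals, one per connected component of its Dynkin diagram, so g ≅ A_7 ⊕ C_3 (dimension 63 + 21 = 84).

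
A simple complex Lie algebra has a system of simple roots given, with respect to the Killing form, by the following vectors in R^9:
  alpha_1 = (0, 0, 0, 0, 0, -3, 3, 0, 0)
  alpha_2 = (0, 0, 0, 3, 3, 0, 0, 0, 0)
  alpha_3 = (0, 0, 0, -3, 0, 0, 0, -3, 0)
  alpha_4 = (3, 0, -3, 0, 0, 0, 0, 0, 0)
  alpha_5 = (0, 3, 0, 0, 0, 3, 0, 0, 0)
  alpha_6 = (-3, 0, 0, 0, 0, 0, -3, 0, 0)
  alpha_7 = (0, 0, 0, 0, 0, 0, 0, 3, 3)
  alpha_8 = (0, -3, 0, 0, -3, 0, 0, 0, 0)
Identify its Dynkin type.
A_8 (sl(9))

Compute the Cartan integers a_ij = 2(alpha_i, alpha_j)/(alpha_j, alpha_j); the resulting 8x8 Cartan matrix is
[[2, 0, 0, 0, -1, -1, 0, 0], [0, 2, -1, 0, 0, 0, 0, -1], [0, -1, 2, 0, 0, 0, -1, 0], [0, 0, 0, 2, 0, -1, 0, 0], [-1, 0, 0, 0, 2, 0, 0, -1], [-1, 0, 0, -1, 0, 2, 0, 0], [0, 0, -1, 0, 0, 0, 2, 0], [0, -1, 0, 0, -1, 0, 0, 2]].
All simple roots have the same length, so the diagram is simply laced. The associated Dynkin diagram is a chain of 8 nodes with single edges (A_8), so the type is A_8 (the algebra sl(9)).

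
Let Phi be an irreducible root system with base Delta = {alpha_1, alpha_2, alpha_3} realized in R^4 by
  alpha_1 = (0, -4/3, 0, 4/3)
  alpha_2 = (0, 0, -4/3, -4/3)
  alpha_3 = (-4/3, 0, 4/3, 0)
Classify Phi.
Compute the Cartan integers a_ij = 2(alpha_i, alpha_j)/(alpha_j, alpha_j); the resulting 3x3 Cartan matrix is
[[2, -1, 0], [-1, 2, -1], [0, -1, 2]].
All simple roots have the same length, so the diagram is simply laced. The associated Dynkin diagram is a chain of 3 nodes with single edges (A_3), so the type is A_3 (the algebra sl(4)).

A3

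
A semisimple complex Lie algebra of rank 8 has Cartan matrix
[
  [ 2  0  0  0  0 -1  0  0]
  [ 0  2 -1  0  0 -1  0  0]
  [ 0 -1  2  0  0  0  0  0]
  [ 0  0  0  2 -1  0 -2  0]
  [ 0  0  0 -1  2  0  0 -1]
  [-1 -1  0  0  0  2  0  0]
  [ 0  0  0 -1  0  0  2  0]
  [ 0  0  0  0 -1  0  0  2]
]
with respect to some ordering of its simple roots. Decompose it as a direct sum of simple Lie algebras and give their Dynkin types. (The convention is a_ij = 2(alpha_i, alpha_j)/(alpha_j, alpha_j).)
The diagram associated to this matrix has two connected components: the simple roots {alpha_1, alpha_2, alpha_3, alpha_6} form a chain of 4 nodes with single edges (A_4), and {alpha_4, alpha_5, alpha_7, alpha_8} form a chain of 4 nodes with a double edge at one end; the terminal node there is the unique short simple root (B_4). A semisimple Lie algebra decomposes uniquely as the direct sum of simple ideals, one per connected component of its Dynkin diagram, so g ≅ A_4 ⊕ B_4 (dimension 24 + 36 = 60).

A4 ⊕ B4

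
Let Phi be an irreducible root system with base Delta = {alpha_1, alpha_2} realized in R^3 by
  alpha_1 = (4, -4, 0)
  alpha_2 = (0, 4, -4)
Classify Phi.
Compute the Cartan integers a_ij = 2(alpha_i, alpha_j)/(alpha_j, alpha_j); the resulting 2x2 Cartan matrix is
[[2, -1], [-1, 2]].
All simple roots have the same length, so the diagram is simply laced. The associated Dynkin diagram is a chain of 2 nodes with single edges (A_2), so the type is A_2 (the algebra sl(3)).

type A_2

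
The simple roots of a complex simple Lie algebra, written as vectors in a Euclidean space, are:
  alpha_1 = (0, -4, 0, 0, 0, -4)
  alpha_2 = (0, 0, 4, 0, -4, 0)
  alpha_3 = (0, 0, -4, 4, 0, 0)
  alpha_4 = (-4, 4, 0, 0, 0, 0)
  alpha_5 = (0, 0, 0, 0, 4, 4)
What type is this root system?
A5

Compute the Cartan integers a_ij = 2(alpha_i, alpha_j)/(alpha_j, alpha_j); the resulting 5x5 Cartan matrix is
[[2, 0, 0, -1, -1], [0, 2, -1, 0, -1], [0, -1, 2, 0, 0], [-1, 0, 0, 2, 0], [-1, -1, 0, 0, 2]].
All simple roots have the same length, so the diagram is simply laced. The associated Dynkin diagram is a chain of 5 nodes with single edges (A_5), so the type is A_5 (the algebra sl(6)).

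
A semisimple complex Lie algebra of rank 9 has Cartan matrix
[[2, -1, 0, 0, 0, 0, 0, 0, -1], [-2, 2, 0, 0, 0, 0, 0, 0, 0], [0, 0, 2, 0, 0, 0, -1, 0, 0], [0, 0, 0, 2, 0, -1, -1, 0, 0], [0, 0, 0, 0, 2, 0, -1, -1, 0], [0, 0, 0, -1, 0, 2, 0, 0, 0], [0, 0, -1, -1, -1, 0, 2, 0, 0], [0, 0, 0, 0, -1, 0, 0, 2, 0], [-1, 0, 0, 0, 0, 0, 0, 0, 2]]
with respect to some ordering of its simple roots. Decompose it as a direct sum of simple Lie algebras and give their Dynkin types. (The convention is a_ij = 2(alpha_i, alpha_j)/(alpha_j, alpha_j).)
C_3 ⊕ E_6

The diagram associated to this matrix has two connected components: the simple roots {alpha_1, alpha_2, alpha_9} form a chain of 3 nodes with a double edge at one end; the terminal node there is the unique long simple root (C_3), and {alpha_3, alpha_4, alpha_5, alpha_6, alpha_7, alpha_8} form a chain of 5 nodes with one extra node attached to the third node from one end (E_6). A semisimple Lie algebra decomposes uniquely as the direct sum of simple ideals, one per connected component of its Dynkin diagram, so g ≅ C_3 ⊕ E_6 (dimension 21 + 78 = 99).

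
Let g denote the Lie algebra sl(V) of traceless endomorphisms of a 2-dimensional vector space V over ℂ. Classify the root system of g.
This is sl(2), which has dimension 2^2 - 1 = 3 and rank 2 - 1 = 1 (a Cartan subalgebra is the diagonal traceless matrices). In the classification of classical Lie algebras, the special linear algebra sl(n+1) has type A_n; here n = 1, so the Dynkin diagram is a chain of 1 nodes with single edges (A_1). Hence the type is A_1.

A_1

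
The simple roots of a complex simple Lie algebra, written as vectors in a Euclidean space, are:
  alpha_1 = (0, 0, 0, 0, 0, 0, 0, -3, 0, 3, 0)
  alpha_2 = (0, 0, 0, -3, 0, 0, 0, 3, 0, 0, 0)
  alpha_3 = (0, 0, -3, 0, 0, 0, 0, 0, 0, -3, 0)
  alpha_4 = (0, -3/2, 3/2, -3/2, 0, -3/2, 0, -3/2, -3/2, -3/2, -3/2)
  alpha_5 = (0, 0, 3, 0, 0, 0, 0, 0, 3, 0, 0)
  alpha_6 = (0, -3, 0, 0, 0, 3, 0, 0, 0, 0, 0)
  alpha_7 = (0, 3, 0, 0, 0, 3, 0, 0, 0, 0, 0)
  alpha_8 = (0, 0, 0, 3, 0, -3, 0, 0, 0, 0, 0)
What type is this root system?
Compute the Cartan integers a_ij = 2(alpha_i, alpha_j)/(alpha_j, alpha_j); the resulting 8x8 Cartan matrix is
[[2, -1, -1, 0, 0, 0, 0, 0], [-1, 2, 0, 0, 0, 0, 0, -1], [-1, 0, 2, 0, -1, 0, 0, 0], [0, 0, 0, 2, 0, 0, -1, 0], [0, 0, -1, 0, 2, 0, 0, 0], [0, 0, 0, 0, 0, 2, 0, -1], [0, 0, 0, -1, 0, 0, 2, -1], [0, -1, 0, 0, 0, -1, -1, 2]].
All simple roots have the same length, so the diagram is simply laced. The associated Dynkin diagram is a chain of 7 nodes with one extra node attached to the third node from one end (E_8), so the type is E_8.

E8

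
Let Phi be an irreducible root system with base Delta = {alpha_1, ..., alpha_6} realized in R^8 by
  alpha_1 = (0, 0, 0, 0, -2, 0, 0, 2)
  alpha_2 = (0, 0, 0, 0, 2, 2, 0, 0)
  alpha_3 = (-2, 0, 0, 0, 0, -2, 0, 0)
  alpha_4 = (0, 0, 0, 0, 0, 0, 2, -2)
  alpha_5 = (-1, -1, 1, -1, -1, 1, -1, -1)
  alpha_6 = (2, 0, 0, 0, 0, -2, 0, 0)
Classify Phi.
Compute the Cartan integers a_ij = 2(alpha_i, alpha_j)/(alpha_j, alpha_j); the resulting 6x6 Cartan matrix is
[[2, -1, 0, -1, 0, 0], [-1, 2, -1, 0, 0, -1], [0, -1, 2, 0, 0, 0], [-1, 0, 0, 2, 0, 0], [0, 0, 0, 0, 2, -1], [0, -1, 0, 0, -1, 2]].
All simple roots have the same length, so the diagram is simply laced. The associated Dynkin diagram is a chain of 5 nodes with one extra node attached to the third node from one end (E_6), so the type is E_6.

type E_6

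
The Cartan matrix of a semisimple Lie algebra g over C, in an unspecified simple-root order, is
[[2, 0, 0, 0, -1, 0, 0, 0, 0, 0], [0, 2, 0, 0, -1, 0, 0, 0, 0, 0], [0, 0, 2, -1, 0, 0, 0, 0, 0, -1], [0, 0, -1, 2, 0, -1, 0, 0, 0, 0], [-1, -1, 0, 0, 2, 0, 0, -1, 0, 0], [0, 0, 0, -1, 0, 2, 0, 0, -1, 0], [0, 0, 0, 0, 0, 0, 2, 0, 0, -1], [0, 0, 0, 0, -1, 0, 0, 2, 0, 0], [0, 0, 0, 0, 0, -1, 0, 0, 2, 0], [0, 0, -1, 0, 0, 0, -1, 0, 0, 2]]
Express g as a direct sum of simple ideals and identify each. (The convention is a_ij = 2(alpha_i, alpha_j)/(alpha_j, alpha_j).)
The diagram associated to this matrix has two connected components: the simple roots {alpha_3, alpha_4, alpha_6, alpha_7, alpha_9, alpha_10} form a chain of 6 nodes with single edges (A_6), and {alpha_1, alpha_2, alpha_5, alpha_8} form a chain of 2 nodes with a fork of two nodes at one end (D_4). A semisimple Lie algebra decomposes uniquely as the direct sum of simple ideals, one per connected component of its Dynkin diagram, so g ≅ A_6 ⊕ D_4 (dimension 48 + 28 = 76).

A_6 (sl(7)) + D_4 (so(8))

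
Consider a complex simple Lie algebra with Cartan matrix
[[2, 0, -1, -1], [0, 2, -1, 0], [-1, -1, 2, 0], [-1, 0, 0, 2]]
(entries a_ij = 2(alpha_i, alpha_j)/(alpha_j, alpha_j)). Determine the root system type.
The matrix has rank 4 with 2's on the diagonal. Reading the off-diagonal entries as Dynkin edges (a single edge where a_ij = a_ji = -1; a double or triple edge where a_ij * a_ji = 2 or 3), the diagram is a chain of 4 nodes with single edges (A_4). One simple-root ordering that puts it in standard form is (alpha_2, alpha_3, alpha_1, alpha_4). So the algebra is type A_4, i.e. sl(5).

A_4 (sl(5))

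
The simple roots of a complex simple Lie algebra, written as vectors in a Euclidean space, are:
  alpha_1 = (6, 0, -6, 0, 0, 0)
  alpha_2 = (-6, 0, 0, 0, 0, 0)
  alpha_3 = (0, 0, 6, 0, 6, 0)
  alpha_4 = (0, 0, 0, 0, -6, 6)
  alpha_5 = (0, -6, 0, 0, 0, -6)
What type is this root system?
B5

Compute the Cartan integers a_ij = 2(alpha_i, alpha_j)/(alpha_j, alpha_j); the resulting 5x5 Cartan matrix is
[[2, -2, -1, 0, 0], [-1, 2, 0, 0, 0], [-1, 0, 2, -1, 0], [0, 0, -1, 2, -1], [0, 0, 0, -1, 2]].
The roots have two lengths (squared-length ratio 2:1); the short ones are alpha_{2}. The associated Dynkin diagram is a chain of 5 nodes with a double edge at one end; the terminal node there is the unique short simple root (B_5), so the type is B_5 (the algebra so(11)).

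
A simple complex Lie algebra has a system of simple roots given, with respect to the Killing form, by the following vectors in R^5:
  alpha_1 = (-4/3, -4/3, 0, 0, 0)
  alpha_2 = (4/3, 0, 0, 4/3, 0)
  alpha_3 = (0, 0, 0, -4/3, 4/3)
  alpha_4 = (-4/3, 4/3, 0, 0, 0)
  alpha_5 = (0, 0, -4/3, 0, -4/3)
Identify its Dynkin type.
Compute the Cartan integers a_ij = 2(alpha_i, alpha_j)/(alpha_j, alpha_j); the resulting 5x5 Cartan matrix is
[[2, -1, 0, 0, 0], [-1, 2, -1, -1, 0], [0, -1, 2, 0, -1], [0, -1, 0, 2, 0], [0, 0, -1, 0, 2]].
All simple roots have the same length, so the diagram is simply laced. The associated Dynkin diagram is a chain of 3 nodes with a fork of two nodes at one end (D_5), so the type is D_5 (the algebra so(10)).

D_5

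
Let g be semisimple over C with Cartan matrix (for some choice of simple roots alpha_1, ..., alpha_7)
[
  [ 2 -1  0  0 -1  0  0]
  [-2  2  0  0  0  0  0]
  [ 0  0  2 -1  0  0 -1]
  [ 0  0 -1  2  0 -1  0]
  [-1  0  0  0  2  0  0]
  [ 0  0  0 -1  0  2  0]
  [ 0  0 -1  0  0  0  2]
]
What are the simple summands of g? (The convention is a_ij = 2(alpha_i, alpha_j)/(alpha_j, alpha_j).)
A_4 (sl(5)) ⊕ C_3 (sp(6))

The diagram associated to this matrix has two connected components: the simple roots {alpha_3, alpha_4, alpha_6, alpha_7} form a chain of 4 nodes with single edges (A_4), and {alpha_1, alpha_2, alpha_5} form a chain of 3 nodes with a double edge at one end; the terminal node there is the unique long simple root (C_3). A semisimple Lie algebra decomposes uniquely as the direct sum of simple ideals, one per connected component of its Dynkin diagram, so g ≅ A_4 ⊕ C_3 (dimension 24 + 21 = 45).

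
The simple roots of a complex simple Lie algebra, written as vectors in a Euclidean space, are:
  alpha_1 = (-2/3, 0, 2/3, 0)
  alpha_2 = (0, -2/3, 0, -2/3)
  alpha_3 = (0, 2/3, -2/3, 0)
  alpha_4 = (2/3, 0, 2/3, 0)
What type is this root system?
D_4 (so(8))

Compute the Cartan integers a_ij = 2(alpha_i, alpha_j)/(alpha_j, alpha_j); the resulting 4x4 Cartan matrix is
[[2, 0, -1, 0], [0, 2, -1, 0], [-1, -1, 2, -1], [0, 0, -1, 2]].
All simple roots have the same length, so the diagram is simply laced. The associated Dynkin diagram is a chain of 2 nodes with a fork of two nodes at one end (D_4), so the type is D_4 (the algebra so(8)).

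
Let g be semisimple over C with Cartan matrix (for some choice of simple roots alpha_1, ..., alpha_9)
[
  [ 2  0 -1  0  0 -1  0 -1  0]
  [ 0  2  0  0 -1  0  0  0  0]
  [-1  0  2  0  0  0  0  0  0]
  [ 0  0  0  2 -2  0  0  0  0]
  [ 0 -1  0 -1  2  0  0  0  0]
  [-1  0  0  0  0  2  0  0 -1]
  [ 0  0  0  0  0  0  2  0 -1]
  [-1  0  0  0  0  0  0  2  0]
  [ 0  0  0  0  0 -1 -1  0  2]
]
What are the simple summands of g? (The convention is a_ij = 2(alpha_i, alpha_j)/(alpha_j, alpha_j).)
The diagram associated to this matrix has two connected components: the simple roots {alpha_2, alpha_4, alpha_5} form a chain of 3 nodes with a double edge at one end; the terminal node there is the unique long simple root (C_3), and {alpha_1, alpha_3, alpha_6, alpha_7, alpha_8, alpha_9} form a chain of 4 nodes with a fork of two nodes at one end (D_6). A semisimple Lie algebra decomposes uniquely as the direct sum of simple ideals, one per connected component of its Dynkin diagram, so g ≅ C_3 ⊕ D_6 (dimension 21 + 66 = 87).

C3 ⊕ D6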